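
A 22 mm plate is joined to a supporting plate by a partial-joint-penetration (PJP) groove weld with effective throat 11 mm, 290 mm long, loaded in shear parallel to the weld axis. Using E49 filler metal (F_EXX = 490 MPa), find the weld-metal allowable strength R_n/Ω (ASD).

Effective throat (given) t_e = 11 mm.
A_we = 11 × 290 = 3190 mm².
F_nw = 0.6 F_EXX = 294 MPa.
R_n/Ω = (294 × 3190) / 2.0 × 10⁻³ = 468.9 kN.

R_n/Ω ≈ 469 kN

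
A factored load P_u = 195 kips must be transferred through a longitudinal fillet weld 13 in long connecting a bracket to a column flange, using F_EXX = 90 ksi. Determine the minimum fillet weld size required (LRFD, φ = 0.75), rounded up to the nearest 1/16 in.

w = 9/16 in

Total weld length L = 13 in.
Required throat t_e = P_u / (φ × 0.6 F_EXX × L) = 195 / (0.75 × 0.6 × 90 × 13) = 0.3704 in.
Required leg w = t_e / 0.707 = 0.5239 in → use 9/16 in.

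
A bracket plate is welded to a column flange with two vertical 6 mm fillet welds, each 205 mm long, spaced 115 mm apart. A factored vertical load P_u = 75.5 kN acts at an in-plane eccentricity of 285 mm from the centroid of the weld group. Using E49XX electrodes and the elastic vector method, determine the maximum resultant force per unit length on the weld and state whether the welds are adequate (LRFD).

E49XX → F_EXX = 490 MPa.
Total weld length L_w = 410 mm. Treat welds as unit-width lines.
Polar moment about centroid: J = 2[d³/12 + d(b/2)²] = 2[205³/12 + 205×57.5²] = 2791000 mm³.
Direct shear f_v = P/L_w = 75.5×10³ / 410 = 184.1 N/mm (vertical).
Torsion M = P·e = 75.5×10³ × 285 = 21518000 N·mm.
Critical point at (x, y) = (57.5, 102.5) from centroid. f_tx = M·y/J = 790.1 N/mm; f_ty = M·x/J = 443.2 N/mm.
Resultant f_max = √[f_tx² + (f_v + f_ty)²] = √[790.1² + (184.1 + 443.2)²] = 1009 N/mm.
Capacity per unit length: φr_n = 0.75 × 0.6 × 490 × (0.707 × 6) = 935.4 N/mm.
1009 > 935.4 → NOT adequate.

f_max ≈ 1010 N/mm; NOT adequate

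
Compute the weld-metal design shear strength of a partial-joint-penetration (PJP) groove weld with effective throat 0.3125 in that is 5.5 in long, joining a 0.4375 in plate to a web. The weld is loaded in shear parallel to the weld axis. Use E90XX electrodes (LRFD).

φR_n ≈ 69.6 kips

E90XX → F_EXX = 90 ksi.
Effective throat (given) t_e = 0.3125 in.
A_we = 0.3125 × 5.5 = 1.719 in².
F_nw = 0.6 F_EXX = 54 ksi.
φR_n = 0.75 × 54 × 1.719 = 69.61 kips.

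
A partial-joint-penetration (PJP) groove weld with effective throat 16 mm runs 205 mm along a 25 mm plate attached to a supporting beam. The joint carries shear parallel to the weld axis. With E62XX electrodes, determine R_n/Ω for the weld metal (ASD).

E62XX → F_EXX = 620 MPa.
Effective throat (given) t_e = 16 mm.
A_we = 16 × 205 = 3280 mm².
F_nw = 0.6 F_EXX = 372 MPa.
R_n/Ω = (372 × 3280) / 2.0 × 10⁻³ = 610.1 kN.

R_n/Ω ≈ 610 kN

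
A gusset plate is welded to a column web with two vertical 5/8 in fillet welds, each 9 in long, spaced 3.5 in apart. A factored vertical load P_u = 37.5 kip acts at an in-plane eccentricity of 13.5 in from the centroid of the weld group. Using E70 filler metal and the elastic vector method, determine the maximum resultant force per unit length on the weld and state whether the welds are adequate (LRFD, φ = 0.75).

E70XX → F_EXX = 70 ksi.
Total weld length L_w = 18 in. Treat welds as unit-width lines.
Polar moment about centroid: J = 2[d³/12 + d(b/2)²] = 2[9³/12 + 9×1.75²] = 176.6 in³.
Direct shear f_v = P/L_w = 37.5 / 18 = 2.083 kip/in (vertical).
Torsion M = P·e = 37.5 × 13.5 = 506.25 kip·in.
Critical point at (x, y) = (1.75, 4.5) from centroid. f_tx = M·y/J = 12.9 kip/in; f_ty = M·x/J = 5.016 kip/in.
Resultant f_max = √[f_tx² + (f_v + f_ty)²] = √[12.9² + (2.083 + 5.016)²] = 14.72 kip/in.
Capacity per unit length: φr_n = 0.75 × 0.6 × 70 × (0.707 × 0.625) = 13.92 kip/in.
14.72 > 13.92 → NOT adequate.

f_max ≈ 14.7 kip/in; NOT adequate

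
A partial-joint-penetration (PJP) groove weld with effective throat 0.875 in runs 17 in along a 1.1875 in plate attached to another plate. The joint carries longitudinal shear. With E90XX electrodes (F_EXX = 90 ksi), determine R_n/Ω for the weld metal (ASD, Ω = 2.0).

Effective throat (given) t_e = 0.875 in.
A_we = 0.875 × 17 = 14.88 in².
F_nw = 0.6 F_EXX = 54 ksi.
R_n/Ω = (54 × 14.88) / 2.0 = 401.6 kip.

R_n/Ω ≈ 402 kip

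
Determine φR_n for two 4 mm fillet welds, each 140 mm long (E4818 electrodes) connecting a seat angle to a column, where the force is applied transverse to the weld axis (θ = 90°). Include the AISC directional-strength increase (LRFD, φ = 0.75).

E48XX → F_EXX = 480 MPa.
t_e = 0.707 × 4 = 2.828 mm; A_we = 2.828 × 280 = 791.8 mm².
Directional factor: 1.0 + 0.5 sin^1.5(90°) = 1.5.
F_nw = 0.6 × 480 × 1.5 = 432 MPa.
φR_n = 0.75 × 432 × 791.8 × 10⁻³ = 256.6 kN.

φR_n ≈ 257 kN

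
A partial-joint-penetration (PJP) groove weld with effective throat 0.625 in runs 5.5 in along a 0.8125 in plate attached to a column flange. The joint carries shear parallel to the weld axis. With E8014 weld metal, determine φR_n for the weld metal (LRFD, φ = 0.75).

E80XX → F_EXX = 80 ksi.
Effective throat (given) t_e = 0.625 in.
A_we = 0.625 × 5.5 = 3.438 in².
F_nw = 0.6 F_EXX = 48 ksi.
φR_n = 0.75 × 48 × 3.438 = 123.8 kips.

φR_n ≈ 124 kips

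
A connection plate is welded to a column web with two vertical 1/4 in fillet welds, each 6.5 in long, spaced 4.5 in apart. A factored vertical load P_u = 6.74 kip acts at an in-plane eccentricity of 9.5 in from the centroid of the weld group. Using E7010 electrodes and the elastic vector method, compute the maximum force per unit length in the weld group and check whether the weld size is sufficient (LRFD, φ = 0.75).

f_max ≈ 2.6 kip/in; adequate

E70XX → F_EXX = 70 ksi.
Total weld length L_w = 13 in. Treat welds as unit-width lines.
Polar moment about centroid: J = 2[d³/12 + d(b/2)²] = 2[6.5³/12 + 6.5×2.25²] = 111.6 in³.
Direct shear f_v = P/L_w = 6.74 / 13 = 0.5185 kip/in (vertical).
Torsion M = P·e = 6.74 × 9.5 = 64.03 kip·in.
Critical point at (x, y) = (2.25, 3.25) from centroid. f_tx = M·y/J = 1.865 kip/in; f_ty = M·x/J = 1.291 kip/in.
Resultant f_max = √[f_tx² + (f_v + f_ty)²] = √[1.865² + (0.5185 + 1.291)²] = 2.599 kip/in.
Capacity per unit length: φr_n = 0.75 × 0.6 × 70 × (0.707 × 0.25) = 5.568 kip/in.
2.599 ≤ 5.568 → adequate.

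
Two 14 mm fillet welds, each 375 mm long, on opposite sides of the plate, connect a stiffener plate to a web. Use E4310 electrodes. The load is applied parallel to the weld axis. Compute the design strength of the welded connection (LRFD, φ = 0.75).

E43XX → F_EXX = 430 MPa.
Effective throat t_e = 0.707 × 14 = 9.898 mm.
Total length L = 750 mm; A_we = 9.898 × 750 = 7424 mm².
F_nw = 0.6 F_EXX = 0.6 × 430 = 258 MPa.
φR_n = 0.75 × 258 × 7424 × 10⁻³ = 1436 kN.

φR_n ≈ 1440 kN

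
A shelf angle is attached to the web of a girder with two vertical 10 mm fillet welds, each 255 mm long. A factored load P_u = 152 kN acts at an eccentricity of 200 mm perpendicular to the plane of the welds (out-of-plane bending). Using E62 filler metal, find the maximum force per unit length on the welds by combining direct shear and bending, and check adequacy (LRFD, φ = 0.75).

E62XX → F_EXX = 620 MPa.
L_w = 2 × 255 = 510 mm; section modulus (unit throat) S = 2 × L²/6 = 21680 mm².
Direct shear f_v = P/L_w = 152×10³/510 = 298 N/mm.
Moment M = P × e = 152×10³ × 200 = 30400000 N·mm; bending f_b = M/S = 1403 N/mm.
f_max = √(f_v² + f_b²) = √(298² + 1403²) = 1434 N/mm.
φr_n = 0.75 × 0.6 × 620 × (0.707 × 10) = 1973 N/mm → adequate.

f_max ≈ 1430 N/mm; adequate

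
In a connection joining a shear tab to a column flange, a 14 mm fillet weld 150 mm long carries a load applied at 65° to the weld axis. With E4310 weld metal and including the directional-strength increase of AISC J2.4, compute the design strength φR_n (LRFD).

φR_n ≈ 411 kN

E43XX → F_EXX = 430 MPa.
t_e = 0.707 × 14 = 9.898 mm; A_we = 9.898 × 150 = 1485 mm².
Directional factor: 1.0 + 0.5 sin^1.5(65°) = 1.431.
F_nw = 0.6 × 430 × 1.431 = 369.3 MPa.
φR_n = 0.75 × 369.3 × 1485 × 10⁻³ = 411.2 kN.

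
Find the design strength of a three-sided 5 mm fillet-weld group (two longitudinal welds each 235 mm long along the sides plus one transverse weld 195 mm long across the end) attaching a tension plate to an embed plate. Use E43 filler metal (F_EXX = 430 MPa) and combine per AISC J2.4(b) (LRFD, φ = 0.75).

φR_n ≈ 473 kN

t_e = 0.707 × 5 = 3.535 mm.
R_nwl = 0.6 × 430 × 3.535 × 470 × 10⁻³ = 428.7 kN (longitudinal, 2 welds).
R_nwt = 0.6 × 430 × 3.535 × 195 × 10⁻³ = 177.8 kN (transverse, base value).
(i) R_nwl + R_nwt = 606.5 kN; (ii) 0.85 R_nwl + 1.5 R_nwt = 631.1 kN.
R_n = max = 631.1 kN [governs: (ii)]; φR_n = 473.3 kN.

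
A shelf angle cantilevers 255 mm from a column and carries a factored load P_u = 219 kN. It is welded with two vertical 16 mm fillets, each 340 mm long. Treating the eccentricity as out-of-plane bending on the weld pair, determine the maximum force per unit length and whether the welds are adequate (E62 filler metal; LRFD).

f_max ≈ 1480 N/mm; adequate

E62XX → F_EXX = 620 MPa.
L_w = 2 × 340 = 680 mm; section modulus (unit throat) S = 2 × L²/6 = 38530 mm².
Direct shear f_v = P/L_w = 219×10³/680 = 322.1 N/mm.
Moment M = P × e = 219×10³ × 255 = 55845000 N·mm; bending f_b = M/S = 1449 N/mm.
f_max = √(f_v² + f_b²) = √(322.1² + 1449²) = 1485 N/mm.
φr_n = 0.75 × 0.6 × 620 × (0.707 × 16) = 3156 N/mm → adequate.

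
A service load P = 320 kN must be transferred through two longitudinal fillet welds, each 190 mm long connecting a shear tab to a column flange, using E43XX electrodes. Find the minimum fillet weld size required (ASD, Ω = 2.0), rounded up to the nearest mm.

w = 10 mm

E43XX → F_EXX = 430 MPa.
Total weld length L = 380 mm.
Required throat t_e = P × Ω / (0.6 F_EXX × L) = 320 × 2.0 / (0.6 × 430 × 380 × 10⁻³) = 6.528 mm.
Required leg w = t_e / 0.707 = 9.233 mm → use 10 mm.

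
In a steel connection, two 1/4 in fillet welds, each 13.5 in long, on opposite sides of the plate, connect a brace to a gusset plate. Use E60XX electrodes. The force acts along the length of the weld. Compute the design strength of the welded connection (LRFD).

E60XX → F_EXX = 60 ksi.
Effective throat t_e = 0.707 × 0.25 = 0.1767 in.
Total length L = 27 in; A_we = 0.1767 × 27 = 4.772 in².
F_nw = 0.6 F_EXX = 0.6 × 60 = 36 ksi.
φR_n = 0.75 × 36 × 4.772 = 128.9 kips.

φR_n ≈ 129 kips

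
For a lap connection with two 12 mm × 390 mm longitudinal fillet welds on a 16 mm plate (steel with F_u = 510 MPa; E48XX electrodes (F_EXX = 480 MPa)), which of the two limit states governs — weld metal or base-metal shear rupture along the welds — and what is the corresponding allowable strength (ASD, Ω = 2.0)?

t_e = 0.707 × 12 = 8.484 mm; L = 780 mm.
Weld metal: R_n/Ω = (1/2.0) × 0.6 × 480 × 8.484 × 780 × 10⁻³ = 952.9 kN.
Base metal (shear rupture): R_n/Ω = (1/2.0) × 0.6 × 510 × 16 × 780 × 10⁻³ = 1909 kN.
Governing: weld metal.

R_n/Ω ≈ 953 kN (weld metal governs)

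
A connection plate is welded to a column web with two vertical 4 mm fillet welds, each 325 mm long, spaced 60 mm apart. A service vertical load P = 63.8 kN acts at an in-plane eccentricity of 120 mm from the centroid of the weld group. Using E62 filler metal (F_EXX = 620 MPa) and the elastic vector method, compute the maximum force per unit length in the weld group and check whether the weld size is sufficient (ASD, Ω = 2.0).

Total weld length L_w = 650 mm. Treat welds as unit-width lines.
Polar moment about centroid: J = 2[d³/12 + d(b/2)²] = 2[325³/12 + 325×30²] = 6306000 mm³.
Direct shear f_v = P/L_w = 63.8×10³ / 650 = 98.15 N/mm (vertical).
Torsion M = P·e = 63.8×10³ × 120 = 7656000 N·mm.
Critical point at (x, y) = (30, 162.5) from centroid. f_tx = M·y/J = 197.3 N/mm; f_ty = M·x/J = 36.42 N/mm.
Resultant f_max = √[f_tx² + (f_v + f_ty)²] = √[197.3² + (98.15 + 36.42)²] = 238.8 N/mm.
Capacity per unit length: r_n/Ω = (1/2.0) × 0.6 × 620 × (0.707 × 4) = 526 N/mm.
238.8 ≤ 526 → adequate.

f_max ≈ 239 N/mm; adequate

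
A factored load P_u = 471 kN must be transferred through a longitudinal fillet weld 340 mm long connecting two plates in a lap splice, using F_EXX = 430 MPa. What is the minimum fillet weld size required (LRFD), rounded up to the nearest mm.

Total weld length L = 340 mm.
Required throat t_e = P_u / (φ × 0.6 F_EXX × L) = 471 / (0.75 × 0.6 × 430 × 340 × 10⁻³) = 7.159 mm.
Required leg w = t_e / 0.707 = 10.13 mm → use 11 mm.

w = 11 mm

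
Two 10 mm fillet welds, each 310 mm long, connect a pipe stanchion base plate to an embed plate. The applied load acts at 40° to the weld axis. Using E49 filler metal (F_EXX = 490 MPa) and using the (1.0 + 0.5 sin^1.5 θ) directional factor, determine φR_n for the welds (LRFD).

t_e = 0.707 × 10 = 7.07 mm; A_we = 7.07 × 620 = 4383 mm².
Directional factor: 1.0 + 0.5 sin^1.5(40°) = 1.258.
F_nw = 0.6 × 490 × 1.258 = 369.8 MPa.
φR_n = 0.75 × 369.8 × 4383 × 10⁻³ = 1216 kN.

φR_n ≈ 1220 kN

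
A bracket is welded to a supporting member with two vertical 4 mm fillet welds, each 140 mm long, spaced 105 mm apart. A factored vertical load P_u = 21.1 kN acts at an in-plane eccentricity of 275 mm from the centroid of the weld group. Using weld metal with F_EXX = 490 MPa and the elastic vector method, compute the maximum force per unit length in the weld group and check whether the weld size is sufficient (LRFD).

f_max ≈ 462 N/mm; adequate

Total weld length L_w = 280 mm. Treat welds as unit-width lines.
Polar moment about centroid: J = 2[d³/12 + d(b/2)²] = 2[140³/12 + 140×52.5²] = 1229000 mm³.
Direct shear f_v = P/L_w = 21.1×10³ / 280 = 75.36 N/mm (vertical).
Torsion M = P·e = 21.1×10³ × 275 = 5802500 N·mm.
Critical point at (x, y) = (52.5, 70) from centroid. f_tx = M·y/J = 330.5 N/mm; f_ty = M·x/J = 247.9 N/mm.
Resultant f_max = √[f_tx² + (f_v + f_ty)²] = √[330.5² + (75.36 + 247.9)²] = 462.2 N/mm.
Capacity per unit length: φr_n = 0.75 × 0.6 × 490 × (0.707 × 4) = 623.6 N/mm.
462.2 ≤ 623.6 → adequate.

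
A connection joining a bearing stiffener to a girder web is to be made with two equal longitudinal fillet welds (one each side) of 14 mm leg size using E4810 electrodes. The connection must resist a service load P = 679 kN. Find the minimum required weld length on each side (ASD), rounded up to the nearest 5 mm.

E48XX → F_EXX = 480 MPa.
Throat t_e = 0.707 × 14 = 9.898 mm.
r_n/Ω = (0.6 × 480 × 9.898) / 2.0 = 1425 N/mm = 1.425 kN/mm.
L_req = P / (r_n/Ω) = 679 / 1.425 = 476.4 mm total.
Per side: 476.4 / 2 = 238.2 mm.
Round up → use L = 240 mm on each side.

L = 240 mm on each side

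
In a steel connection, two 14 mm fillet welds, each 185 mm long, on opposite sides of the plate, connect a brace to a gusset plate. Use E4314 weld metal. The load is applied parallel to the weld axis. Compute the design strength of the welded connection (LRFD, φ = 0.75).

E43XX → F_EXX = 430 MPa.
Effective throat t_e = 0.707 × 14 = 9.898 mm.
Total length L = 370 mm; A_we = 9.898 × 370 = 3662 mm².
F_nw = 0.6 F_EXX = 0.6 × 430 = 258 MPa.
φR_n = 0.75 × 258 × 3662 × 10⁻³ = 708.6 kN.

φR_n ≈ 709 kN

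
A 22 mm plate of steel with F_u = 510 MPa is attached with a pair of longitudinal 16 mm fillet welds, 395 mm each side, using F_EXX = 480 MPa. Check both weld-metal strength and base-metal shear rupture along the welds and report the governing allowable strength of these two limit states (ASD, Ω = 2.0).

R_n/Ω ≈ 1290 kN (weld metal governs)

t_e = 0.707 × 16 = 11.31 mm; L = 790 mm.
Weld metal: R_n/Ω = (1/2.0) × 0.6 × 480 × 11.31 × 790 × 10⁻³ = 1287 kN.
Base metal (shear rupture): R_n/Ω = (1/2.0) × 0.6 × 510 × 22 × 790 × 10⁻³ = 2659 kN.
Governing: weld metal.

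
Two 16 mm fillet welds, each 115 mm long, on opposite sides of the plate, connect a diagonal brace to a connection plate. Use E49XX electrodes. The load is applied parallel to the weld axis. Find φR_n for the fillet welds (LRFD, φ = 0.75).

E49XX → F_EXX = 490 MPa.
Effective throat t_e = 0.707 × 16 = 11.31 mm.
Total length L = 230 mm; A_we = 11.31 × 230 = 2602 mm².
F_nw = 0.6 F_EXX = 0.6 × 490 = 294 MPa.
φR_n = 0.75 × 294 × 2602 × 10⁻³ = 573.7 kN.

φR_n ≈ 574 kN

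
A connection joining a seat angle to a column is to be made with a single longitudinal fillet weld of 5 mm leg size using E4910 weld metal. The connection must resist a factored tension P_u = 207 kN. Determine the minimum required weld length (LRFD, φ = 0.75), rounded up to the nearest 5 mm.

L = 270 mm

E49XX → F_EXX = 490 MPa.
Throat t_e = 0.707 × 5 = 3.535 mm.
φr_n = 0.75 × 0.6 × 490 × 3.535 × 10⁻³ = 0.7795 kN/mm.
L_req = P_u / φr_n = 207 / 0.7795 = 265.6 mm total.
Round up → use L = 270 mm.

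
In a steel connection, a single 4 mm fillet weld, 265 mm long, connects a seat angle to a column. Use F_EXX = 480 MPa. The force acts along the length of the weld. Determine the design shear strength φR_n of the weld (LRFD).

Effective throat t_e = 0.707 × 4 = 2.828 mm.
Total length L = 265 mm; A_we = 2.828 × 265 = 749.4 mm².
F_nw = 0.6 F_EXX = 0.6 × 480 = 288 MPa.
φR_n = 0.75 × 288 × 749.4 × 10⁻³ = 161.9 kN.

φR_n ≈ 162 kN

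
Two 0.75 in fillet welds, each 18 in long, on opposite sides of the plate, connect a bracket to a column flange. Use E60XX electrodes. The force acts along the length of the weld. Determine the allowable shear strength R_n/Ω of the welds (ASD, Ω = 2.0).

E60XX → F_EXX = 60 ksi.
Effective throat t_e = 0.707 × 0.75 = 0.5302 in.
Total length L = 36 in; A_we = 0.5302 × 36 = 19.09 in².
F_nw = 0.6 F_EXX = 0.6 × 60 = 36 ksi.
R_n = 36 × 19.09 = 687.2 kip; R_n/Ω = 687.2/2.0 = 343.6 kip.

R_n/Ω ≈ 344 kip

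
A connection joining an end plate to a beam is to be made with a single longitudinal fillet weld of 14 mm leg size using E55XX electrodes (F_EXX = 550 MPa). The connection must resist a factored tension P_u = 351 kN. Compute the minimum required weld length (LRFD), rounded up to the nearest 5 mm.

Throat t_e = 0.707 × 14 = 9.898 mm.
φr_n = 0.75 × 0.6 × 550 × 9.898 × 10⁻³ = 2.45 kN/mm.
L_req = P_u / φr_n = 351 / 2.45 = 143.3 mm total.
Round up → use L = 145 mm.

L = 145 mm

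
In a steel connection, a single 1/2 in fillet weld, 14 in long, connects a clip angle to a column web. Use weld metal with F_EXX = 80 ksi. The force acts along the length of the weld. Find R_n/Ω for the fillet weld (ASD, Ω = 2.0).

Effective throat t_e = 0.707 × 0.5 = 0.3535 in.
Total length L = 14 in; A_we = 0.3535 × 14 = 4.949 in².
F_nw = 0.6 F_EXX = 0.6 × 80 = 48 ksi.
R_n = 48 × 4.949 = 237.6 kips; R_n/Ω = 237.6/2.0 = 118.8 kips.

R_n/Ω ≈ 119 kips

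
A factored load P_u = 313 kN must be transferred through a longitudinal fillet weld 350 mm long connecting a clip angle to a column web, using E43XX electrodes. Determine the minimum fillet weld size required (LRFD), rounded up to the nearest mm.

E43XX → F_EXX = 430 MPa.
Total weld length L = 350 mm.
Required throat t_e = P_u / (φ × 0.6 F_EXX × L) = 313 / (0.75 × 0.6 × 430 × 350 × 10⁻³) = 4.622 mm.
Required leg w = t_e / 0.707 = 6.537 mm → use 7 mm.

w = 7 mm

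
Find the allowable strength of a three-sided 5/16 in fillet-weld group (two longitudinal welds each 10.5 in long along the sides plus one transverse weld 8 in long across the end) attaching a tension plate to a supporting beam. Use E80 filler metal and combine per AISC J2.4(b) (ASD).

R_n/Ω ≈ 158 kip

E80XX → F_EXX = 80 ksi.
t_e = 0.707 × 0.3125 = 0.2209 in.
R_nwl = 0.6 × 80 × 0.2209 × 21 = 222.7 kip (longitudinal, 2 welds).
R_nwt = 0.6 × 80 × 0.2209 × 8 = 84.84 kip (transverse, base value).
(i) R_nwl + R_nwt = 307.5 kip; (ii) 0.85 R_nwl + 1.5 R_nwt = 316.6 kip.
R_n = max = 316.6 kip [governs: (ii)]; R_n/Ω = 158.3 kip.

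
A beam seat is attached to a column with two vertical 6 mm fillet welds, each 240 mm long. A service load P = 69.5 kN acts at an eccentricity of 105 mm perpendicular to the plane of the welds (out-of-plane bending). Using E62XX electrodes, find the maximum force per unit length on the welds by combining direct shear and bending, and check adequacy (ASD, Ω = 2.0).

f_max ≈ 407 N/mm; adequate

E62XX → F_EXX = 620 MPa.
L_w = 2 × 240 = 480 mm; section modulus (unit throat) S = 2 × L²/6 = 19200 mm².
Direct shear f_v = P/L_w = 69.5×10³/480 = 144.8 N/mm.
Moment M = P × e = 69.5×10³ × 105 = 7297500 N·mm; bending f_b = M/S = 380.1 N/mm.
f_max = √(f_v² + f_b²) = √(144.8² + 380.1²) = 406.7 N/mm.
r_n/Ω = (1/2.0) × 0.6 × 620 × (0.707 × 6) = 789 N/mm → adequate.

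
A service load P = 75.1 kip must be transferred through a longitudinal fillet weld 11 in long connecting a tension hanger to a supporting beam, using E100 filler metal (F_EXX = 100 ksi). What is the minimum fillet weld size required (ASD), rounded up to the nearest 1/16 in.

Total weld length L = 11 in.
Required throat t_e = P × Ω / (0.6 F_EXX × L) = 75.1 × 2.0 / (0.6 × 100 × 11) = 0.2276 in.
Required leg w = t_e / 0.707 = 0.3219 in → use 3/8 in.

w = 3/8 in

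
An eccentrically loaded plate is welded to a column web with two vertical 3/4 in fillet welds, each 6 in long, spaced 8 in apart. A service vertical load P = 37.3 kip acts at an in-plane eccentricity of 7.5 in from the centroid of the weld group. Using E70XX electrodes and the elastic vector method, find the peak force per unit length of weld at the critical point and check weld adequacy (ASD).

E70XX → F_EXX = 70 ksi.
Total weld length L_w = 12 in. Treat welds as unit-width lines.
Polar moment about centroid: J = 2[d³/12 + d(b/2)²] = 2[6³/12 + 6×4²] = 228 in³.
Direct shear f_v = P/L_w = 37.3 / 12 = 3.108 kip/in (vertical).
Torsion M = P·e = 37.3 × 7.5 = 279.75 kip·in.
Critical point at (x, y) = (4, 3) from centroid. f_tx = M·y/J = 3.681 kip/in; f_ty = M·x/J = 4.908 kip/in.
Resultant f_max = √[f_tx² + (f_v + f_ty)²] = √[3.681² + (3.108 + 4.908)²] = 8.821 kip/in.
Capacity per unit length: r_n/Ω = (1/2.0) × 0.6 × 70 × (0.707 × 0.75) = 11.14 kip/in.
8.821 ≤ 11.14 → adequate.

f_max ≈ 8.82 kip/in; adequate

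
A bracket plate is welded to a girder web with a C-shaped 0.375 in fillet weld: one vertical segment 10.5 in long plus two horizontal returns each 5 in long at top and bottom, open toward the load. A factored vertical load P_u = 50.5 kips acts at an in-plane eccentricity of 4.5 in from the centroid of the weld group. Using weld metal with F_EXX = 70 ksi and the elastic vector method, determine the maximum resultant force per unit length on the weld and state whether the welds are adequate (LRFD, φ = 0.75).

f_max ≈ 5.29 kip/in; adequate

Total weld length L_w = 20.5 in. Treat welds as unit-width lines.
Centroid: x̄ = 2×5×2.5 / 20.5 = 1.22 in from the vertical weld.
Polar moment about centroid: J = I_x + I_y = [10.5³/12 + 2×5×5.25²] + [10.5×1.22² + 2(5³/12 + 5×1.28²)] = 424.9 in³.
Direct shear f_v = P/L_w = 50.5 / 20.5 = 2.463 kip/in (vertical).
Torsion M = P·e = 50.5 × 4.5 = 227.25 kip·in.
Critical point at (x, y) = (3.78, 5.25) from centroid. f_tx = M·y/J = 2.808 kip/in; f_ty = M·x/J = 2.022 kip/in.
Resultant f_max = √[f_tx² + (f_v + f_ty)²] = √[2.808² + (2.463 + 2.022)²] = 5.291 kip/in.
Capacity per unit length: φr_n = 0.75 × 0.6 × 70 × (0.707 × 0.375) = 8.351 kip/in.
5.291 ≤ 8.351 → adequate.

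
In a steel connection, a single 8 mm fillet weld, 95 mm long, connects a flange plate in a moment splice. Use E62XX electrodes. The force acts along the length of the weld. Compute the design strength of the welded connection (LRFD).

E62XX → F_EXX = 620 MPa.
Effective throat t_e = 0.707 × 8 = 5.656 mm.
Total length L = 95 mm; A_we = 5.656 × 95 = 537.3 mm².
F_nw = 0.6 F_EXX = 0.6 × 620 = 372 MPa.
φR_n = 0.75 × 372 × 537.3 × 10⁻³ = 149.9 kN.

φR_n ≈ 150 kN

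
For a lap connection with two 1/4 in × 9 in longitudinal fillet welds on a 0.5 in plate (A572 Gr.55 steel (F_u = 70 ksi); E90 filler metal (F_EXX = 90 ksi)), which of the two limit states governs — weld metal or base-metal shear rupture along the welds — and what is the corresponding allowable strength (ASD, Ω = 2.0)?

t_e = 0.707 × 0.25 = 0.1767 in; L = 18 in.
Weld metal: R_n/Ω = (1/2.0) × 0.6 × 90 × 0.1767 × 18 = 85.9 kip.
Base metal (shear rupture): R_n/Ω = (1/2.0) × 0.6 × 70 × 0.5 × 18 = 189 kip.
Governing: weld metal.

R_n/Ω ≈ 85.9 kip (weld metal governs)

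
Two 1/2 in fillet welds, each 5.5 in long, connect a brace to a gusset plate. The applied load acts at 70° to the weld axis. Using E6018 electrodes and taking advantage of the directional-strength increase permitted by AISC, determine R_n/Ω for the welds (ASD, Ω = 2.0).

R_n/Ω ≈ 102 kips

E60XX → F_EXX = 60 ksi.
t_e = 0.707 × 0.5 = 0.3535 in; A_we = 0.3535 × 11 = 3.888 in².
Directional factor: 1.0 + 0.5 sin^1.5(70°) = 1.455.
F_nw = 0.6 × 60 × 1.455 = 52.4 ksi.
R_n/Ω = (52.4 × 3.888) / 2.0 = 101.9 kips.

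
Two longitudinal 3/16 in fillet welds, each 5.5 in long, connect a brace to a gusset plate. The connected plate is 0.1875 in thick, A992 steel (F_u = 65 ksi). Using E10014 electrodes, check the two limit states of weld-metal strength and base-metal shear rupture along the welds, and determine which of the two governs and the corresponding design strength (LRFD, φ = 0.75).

φR_n ≈ 60.3 kip (base-metal shear rupture governs)

E100XX → F_EXX = 100 ksi.
t_e = 0.707 × 0.1875 = 0.1326 in; L = 11 in.
Weld metal: φR_n = 0.75 × 0.6 × 100 × 0.1326 × 11 = 65.62 kip.
Base metal (shear rupture): φR_n = 0.75 × 0.6 × 65 × 0.1875 × 11 = 60.33 kip.
Governing: base-metal shear rupture.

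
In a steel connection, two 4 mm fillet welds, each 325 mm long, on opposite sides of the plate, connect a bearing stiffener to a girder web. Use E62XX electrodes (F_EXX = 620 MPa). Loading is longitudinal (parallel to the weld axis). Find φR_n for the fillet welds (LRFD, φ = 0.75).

Effective throat t_e = 0.707 × 4 = 2.828 mm.
Total length L = 650 mm; A_we = 2.828 × 650 = 1838 mm².
F_nw = 0.6 F_EXX = 0.6 × 620 = 372 MPa.
φR_n = 0.75 × 372 × 1838 × 10⁻³ = 512.9 kN.

φR_n ≈ 513 kN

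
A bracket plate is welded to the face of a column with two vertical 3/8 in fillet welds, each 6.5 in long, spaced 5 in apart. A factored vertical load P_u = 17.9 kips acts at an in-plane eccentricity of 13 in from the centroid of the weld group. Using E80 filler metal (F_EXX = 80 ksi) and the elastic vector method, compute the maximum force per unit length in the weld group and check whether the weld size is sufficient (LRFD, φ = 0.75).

f_max ≈ 8.42 kip/in; adequate

Total weld length L_w = 13 in. Treat welds as unit-width lines.
Polar moment about centroid: J = 2[d³/12 + d(b/2)²] = 2[6.5³/12 + 6.5×2.5²] = 127 in³.
Direct shear f_v = P/L_w = 17.9 / 13 = 1.377 kip/in (vertical).
Torsion M = P·e = 17.9 × 13 = 232.7 kip·in.
Critical point at (x, y) = (2.5, 3.25) from centroid. f_tx = M·y/J = 5.954 kip/in; f_ty = M·x/J = 4.58 kip/in.
Resultant f_max = √[f_tx² + (f_v + f_ty)²] = √[5.954² + (1.377 + 4.58)²] = 8.422 kip/in.
Capacity per unit length: φr_n = 0.75 × 0.6 × 80 × (0.707 × 0.375) = 9.544 kip/in.
8.422 ≤ 9.544 → adequate.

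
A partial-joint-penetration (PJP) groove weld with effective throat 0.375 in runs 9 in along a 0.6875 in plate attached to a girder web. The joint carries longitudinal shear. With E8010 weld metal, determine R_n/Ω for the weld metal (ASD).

R_n/Ω ≈ 81 kip

E80XX → F_EXX = 80 ksi.
Effective throat (given) t_e = 0.375 in.
A_we = 0.375 × 9 = 3.375 in².
F_nw = 0.6 F_EXX = 48 ksi.
R_n/Ω = (48 × 3.375) / 2.0 = 81 kip.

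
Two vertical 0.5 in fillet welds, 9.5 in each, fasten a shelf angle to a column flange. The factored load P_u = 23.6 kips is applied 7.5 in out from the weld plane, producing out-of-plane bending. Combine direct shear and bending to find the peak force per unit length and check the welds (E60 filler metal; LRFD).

E60XX → F_EXX = 60 ksi.
L_w = 2 × 9.5 = 19 in; section modulus (unit throat) S = 2 × L²/6 = 30.08 in².
Direct shear f_v = P/L_w = 23.6/19 = 1.242 kip/in.
Moment M = P × e = 23.6 × 7.5 = 177 kip·in; bending f_b = M/S = 5.884 kip/in.
f_max = √(f_v² + f_b²) = √(1.242² + 5.884²) = 6.013 kip/in.
φr_n = 0.75 × 0.6 × 60 × (0.707 × 0.5) = 9.544 kip/in → adequate.

f_max ≈ 6.01 kip/in; adequate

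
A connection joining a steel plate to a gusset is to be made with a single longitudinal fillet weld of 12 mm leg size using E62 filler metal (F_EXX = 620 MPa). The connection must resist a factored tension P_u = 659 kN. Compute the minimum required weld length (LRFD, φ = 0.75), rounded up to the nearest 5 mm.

Throat t_e = 0.707 × 12 = 8.484 mm.
φr_n = 0.75 × 0.6 × 620 × 8.484 × 10⁻³ = 2.367 kN/mm.
L_req = P_u / φr_n = 659 / 2.367 = 278.4 mm total.
Round up → use L = 280 mm.

L = 280 mm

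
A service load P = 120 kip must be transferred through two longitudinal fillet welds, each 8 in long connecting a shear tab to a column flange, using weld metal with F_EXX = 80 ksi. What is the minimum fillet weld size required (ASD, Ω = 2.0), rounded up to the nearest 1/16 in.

w = 1/2 in

Total weld length L = 16 in.
Required throat t_e = P × Ω / (0.6 F_EXX × L) = 120 × 2.0 / (0.6 × 80 × 16) = 0.3125 in.
Required leg w = t_e / 0.707 = 0.442 in → use 1/2 in.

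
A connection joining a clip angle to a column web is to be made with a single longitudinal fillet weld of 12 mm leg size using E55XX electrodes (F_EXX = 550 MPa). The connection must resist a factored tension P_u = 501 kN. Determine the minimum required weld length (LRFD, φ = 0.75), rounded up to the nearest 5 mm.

Throat t_e = 0.707 × 12 = 8.484 mm.
φr_n = 0.75 × 0.6 × 550 × 8.484 × 10⁻³ = 2.1 kN/mm.
L_req = P_u / φr_n = 501 / 2.1 = 238.6 mm total.
Round up → use L = 240 mm.

L = 240 mm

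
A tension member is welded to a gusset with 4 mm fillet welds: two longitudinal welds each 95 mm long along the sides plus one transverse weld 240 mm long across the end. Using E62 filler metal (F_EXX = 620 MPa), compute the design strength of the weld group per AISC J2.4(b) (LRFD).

φR_n ≈ 411 kN

t_e = 0.707 × 4 = 2.828 mm.
R_nwl = 0.6 × 620 × 2.828 × 190 × 10⁻³ = 199.9 kN (longitudinal, 2 welds).
R_nwt = 0.6 × 620 × 2.828 × 240 × 10⁻³ = 252.5 kN (transverse, base value).
(i) R_nwl + R_nwt = 452.4 kN; (ii) 0.85 R_nwl + 1.5 R_nwt = 548.6 kN.
R_n = max = 548.6 kN [governs: (ii)]; φR_n = 411.5 kN.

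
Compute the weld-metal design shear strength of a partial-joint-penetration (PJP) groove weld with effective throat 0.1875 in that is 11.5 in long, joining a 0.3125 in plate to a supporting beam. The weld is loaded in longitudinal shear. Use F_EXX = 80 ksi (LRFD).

Effective throat (given) t_e = 0.1875 in.
A_we = 0.1875 × 11.5 = 2.156 in².
F_nw = 0.6 F_EXX = 48 ksi.
φR_n = 0.75 × 48 × 2.156 = 77.62 kip.

φR_n ≈ 77.6 kip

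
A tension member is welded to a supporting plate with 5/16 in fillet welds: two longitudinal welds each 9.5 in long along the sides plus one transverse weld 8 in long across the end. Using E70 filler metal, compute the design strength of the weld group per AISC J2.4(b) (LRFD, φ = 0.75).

φR_n ≈ 196 kips

E70XX → F_EXX = 70 ksi.
t_e = 0.707 × 0.3125 = 0.2209 in.
R_nwl = 0.6 × 70 × 0.2209 × 19 = 176.3 kips (longitudinal, 2 welds).
R_nwt = 0.6 × 70 × 0.2209 × 8 = 74.23 kips (transverse, base value).
(i) R_nwl + R_nwt = 250.5 kips; (ii) 0.85 R_nwl + 1.5 R_nwt = 261.2 kips.
R_n = max = 261.2 kips [governs: (ii)]; φR_n = 195.9 kips.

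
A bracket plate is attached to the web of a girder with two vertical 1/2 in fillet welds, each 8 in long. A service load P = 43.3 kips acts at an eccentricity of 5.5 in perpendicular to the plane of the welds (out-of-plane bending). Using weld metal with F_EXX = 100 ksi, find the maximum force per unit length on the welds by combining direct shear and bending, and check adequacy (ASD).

f_max ≈ 11.5 kip/in; NOT adequate

L_w = 2 × 8 = 16 in; section modulus (unit throat) S = 2 × L²/6 = 21.33 in².
Direct shear f_v = P/L_w = 43.3/16 = 2.706 kip/in.
Moment M = P × e = 43.3 × 5.5 = 238.15 kip·in; bending f_b = M/S = 11.16 kip/in.
f_max = √(f_v² + f_b²) = √(2.706² + 11.16²) = 11.49 kip/in.
r_n/Ω = (1/2.0) × 0.6 × 100 × (0.707 × 0.5) = 10.6 kip/in → NOT adequate.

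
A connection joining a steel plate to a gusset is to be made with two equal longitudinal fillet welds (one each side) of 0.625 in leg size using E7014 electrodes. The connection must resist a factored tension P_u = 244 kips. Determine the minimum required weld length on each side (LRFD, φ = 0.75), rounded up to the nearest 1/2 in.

E70XX → F_EXX = 70 ksi.
Throat t_e = 0.707 × 0.625 = 0.4419 in.
φr_n = 0.75 × 0.6 × 70 × 0.4419 = 13.92 kips/in.
L_req = P_u / φr_n = 244 / 13.92 = 17.53 in total.
Per side: 17.53 / 2 = 8.765 in.
Round up → use L = 9 in on each side.

L = 9 in on each side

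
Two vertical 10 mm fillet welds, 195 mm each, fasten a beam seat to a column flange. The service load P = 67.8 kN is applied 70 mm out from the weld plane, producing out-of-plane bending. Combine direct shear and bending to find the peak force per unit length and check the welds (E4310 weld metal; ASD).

f_max ≈ 413 N/mm; adequate

E43XX → F_EXX = 430 MPa.
L_w = 2 × 195 = 390 mm; section modulus (unit throat) S = 2 × L²/6 = 12680 mm².
Direct shear f_v = P/L_w = 67.8×10³/390 = 173.8 N/mm.
Moment M = P × e = 67.8×10³ × 70 = 4746000 N·mm; bending f_b = M/S = 374.4 N/mm.
f_max = √(f_v² + f_b²) = √(173.8² + 374.4²) = 412.8 N/mm.
r_n/Ω = (1/2.0) × 0.6 × 430 × (0.707 × 10) = 912 N/mm → adequate.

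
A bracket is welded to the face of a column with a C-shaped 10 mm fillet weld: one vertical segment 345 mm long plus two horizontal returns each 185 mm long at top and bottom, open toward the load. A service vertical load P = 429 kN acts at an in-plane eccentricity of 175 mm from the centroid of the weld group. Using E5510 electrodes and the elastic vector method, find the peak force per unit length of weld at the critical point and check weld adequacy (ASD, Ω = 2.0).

E55XX → F_EXX = 550 MPa.
Total weld length L_w = 715 mm. Treat welds as unit-width lines.
Centroid: x̄ = 2×185×92.5 / 715 = 47.87 mm from the vertical weld.
Polar moment about centroid: J = I_x + I_y = [345³/12 + 2×185×172.5²] + [345×47.87² + 2(185³/12 + 185×44.63²)] = 17010000 mm³.
Direct shear f_v = P/L_w = 429×10³ / 715 = 600 N/mm (vertical).
Torsion M = P·e = 429×10³ × 175 = 75075000 N·mm.
Critical point at (x, y) = (137.1, 172.5) from centroid. f_tx = M·y/J = 761.1 N/mm; f_ty = M·x/J = 605.1 N/mm.
Resultant f_max = √[f_tx² + (f_v + f_ty)²] = √[761.1² + (600 + 605.1)²] = 1425 N/mm.
Capacity per unit length: r_n/Ω = (1/2.0) × 0.6 × 550 × (0.707 × 10) = 1167 N/mm.
1425 > 1167 → NOT adequate.

f_max ≈ 1430 N/mm; NOT adequate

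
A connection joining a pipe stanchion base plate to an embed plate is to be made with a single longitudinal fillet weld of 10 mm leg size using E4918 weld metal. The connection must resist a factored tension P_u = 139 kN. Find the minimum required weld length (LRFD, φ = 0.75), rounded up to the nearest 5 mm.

L = 90 mm

E49XX → F_EXX = 490 MPa.
Throat t_e = 0.707 × 10 = 7.07 mm.
φr_n = 0.75 × 0.6 × 490 × 7.07 × 10⁻³ = 1.559 kN/mm.
L_req = P_u / φr_n = 139 / 1.559 = 89.16 mm total.
Round up → use L = 90 mm.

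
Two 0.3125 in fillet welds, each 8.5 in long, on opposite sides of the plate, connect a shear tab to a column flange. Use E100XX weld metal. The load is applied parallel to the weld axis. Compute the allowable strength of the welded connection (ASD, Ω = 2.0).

E100XX → F_EXX = 100 ksi.
Effective throat t_e = 0.707 × 0.3125 = 0.2209 in.
Total length L = 17 in; A_we = 0.2209 × 17 = 3.756 in².
F_nw = 0.6 F_EXX = 0.6 × 100 = 60 ksi.
R_n = 60 × 3.756 = 225.4 kips; R_n/Ω = 225.4/2.0 = 112.7 kips.

R_n/Ω ≈ 113 kips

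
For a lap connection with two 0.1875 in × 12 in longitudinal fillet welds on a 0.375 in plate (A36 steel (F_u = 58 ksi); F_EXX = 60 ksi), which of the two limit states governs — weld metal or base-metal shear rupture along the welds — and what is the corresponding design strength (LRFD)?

t_e = 0.707 × 0.1875 = 0.1326 in; L = 24 in.
Weld metal: φR_n = 0.75 × 0.6 × 60 × 0.1326 × 24 = 85.9 kips.
Base metal (shear rupture): φR_n = 0.75 × 0.6 × 58 × 0.375 × 24 = 234.9 kips.
Governing: weld metal.

φR_n ≈ 85.9 kips (weld metal governs)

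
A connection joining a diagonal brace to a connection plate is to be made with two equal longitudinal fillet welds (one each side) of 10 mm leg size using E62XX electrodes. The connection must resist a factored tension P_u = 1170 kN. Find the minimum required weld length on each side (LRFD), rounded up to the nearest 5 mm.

L = 300 mm on each side

E62XX → F_EXX = 620 MPa.
Throat t_e = 0.707 × 10 = 7.07 mm.
φr_n = 0.75 × 0.6 × 620 × 7.07 × 10⁻³ = 1.973 kN/mm.
L_req = P_u / φr_n = 1170 / 1.973 = 593.1 mm total.
Per side: 593.1 / 2 = 296.6 mm.
Round up → use L = 300 mm on each side.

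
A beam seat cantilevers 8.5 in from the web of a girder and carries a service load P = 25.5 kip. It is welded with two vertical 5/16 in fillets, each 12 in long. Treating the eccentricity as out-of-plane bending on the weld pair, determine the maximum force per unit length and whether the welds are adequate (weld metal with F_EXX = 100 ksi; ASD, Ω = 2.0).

L_w = 2 × 12 = 24 in; section modulus (unit throat) S = 2 × L²/6 = 48 in².
Direct shear f_v = P/L_w = 25.5/24 = 1.062 kip/in.
Moment M = P × e = 25.5 × 8.5 = 216.75 kip·in; bending f_b = M/S = 4.516 kip/in.
f_max = √(f_v² + f_b²) = √(1.062² + 4.516²) = 4.639 kip/in.
r_n/Ω = (1/2.0) × 0.6 × 100 × (0.707 × 0.3125) = 6.628 kip/in → adequate.

f_max ≈ 4.64 kip/in; adequate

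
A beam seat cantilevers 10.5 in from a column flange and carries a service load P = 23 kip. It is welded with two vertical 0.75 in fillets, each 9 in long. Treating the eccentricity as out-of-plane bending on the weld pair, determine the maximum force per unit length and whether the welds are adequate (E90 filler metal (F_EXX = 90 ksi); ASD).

L_w = 2 × 9 = 18 in; section modulus (unit throat) S = 2 × L²/6 = 27 in².
Direct shear f_v = P/L_w = 23/18 = 1.278 kip/in.
Moment M = P × e = 23 × 10.5 = 241.5 kip·in; bending f_b = M/S = 8.944 kip/in.
f_max = √(f_v² + f_b²) = √(1.278² + 8.944²) = 9.035 kip/in.
r_n/Ω = (1/2.0) × 0.6 × 90 × (0.707 × 0.75) = 14.32 kip/in → adequate.

f_max ≈ 9.04 kip/in; adequate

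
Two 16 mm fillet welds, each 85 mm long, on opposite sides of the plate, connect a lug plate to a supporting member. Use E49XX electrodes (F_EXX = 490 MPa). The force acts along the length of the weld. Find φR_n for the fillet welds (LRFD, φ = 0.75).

φR_n ≈ 424 kN

Effective throat t_e = 0.707 × 16 = 11.31 mm.
Total length L = 170 mm; A_we = 11.31 × 170 = 1923 mm².
F_nw = 0.6 F_EXX = 0.6 × 490 = 294 MPa.
φR_n = 0.75 × 294 × 1923 × 10⁻³ = 424 kN.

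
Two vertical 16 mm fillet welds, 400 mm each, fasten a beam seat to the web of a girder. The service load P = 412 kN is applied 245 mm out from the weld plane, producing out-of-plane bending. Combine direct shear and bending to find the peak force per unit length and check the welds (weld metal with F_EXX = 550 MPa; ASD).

f_max ≈ 1960 N/mm; NOT adequate

L_w = 2 × 400 = 800 mm; section modulus (unit throat) S = 2 × L²/6 = 53330 mm².
Direct shear f_v = P/L_w = 412×10³/800 = 515 N/mm.
Moment M = P × e = 412×10³ × 245 = 100940000 N·mm; bending f_b = M/S = 1893 N/mm.
f_max = √(f_v² + f_b²) = √(515² + 1893²) = 1961 N/mm.
r_n/Ω = (1/2.0) × 0.6 × 550 × (0.707 × 16) = 1866 N/mm → NOT adequate.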